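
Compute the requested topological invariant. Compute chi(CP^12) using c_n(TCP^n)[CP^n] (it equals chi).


For any closed oriented manifold, <e(TM),[M]> = chi(M).
chi(CP^12) = 12+1 = 13

13


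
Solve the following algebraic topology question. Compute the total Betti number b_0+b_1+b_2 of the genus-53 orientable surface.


For Sigma_53: b_0 = 1, b_1 = 2g = 106, b_2 = 1.
Total = 1 + 106 + 1 = 108

108


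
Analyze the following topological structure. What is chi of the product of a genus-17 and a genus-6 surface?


chi(Sigma_17) = 2 - 2*17 = -32
chi(Sigma_6) = 2 - 2*6 = -10
chi(product) = (-32) * (-10) = 320

320


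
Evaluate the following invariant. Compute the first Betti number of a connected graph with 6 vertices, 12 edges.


For a connected graph: rank(pi_1) = b_1 = E - V + 1 = 1 - chi.
chi = V - E = 6 - 12 = -6.
rank = 1 - (-6) = 12 - 6 + 1 = 7

7


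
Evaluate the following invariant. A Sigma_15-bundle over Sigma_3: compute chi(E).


For a fiber bundle F -> E -> B (with CW structure): chi(E) = chi(B) * chi(F).
chi(Sigma_3) = -4, chi(Sigma_15) = -28.
chi(E) = (-4) * (-28) = 112

112


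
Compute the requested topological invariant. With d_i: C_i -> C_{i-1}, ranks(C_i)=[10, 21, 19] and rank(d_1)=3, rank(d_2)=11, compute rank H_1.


rank H_k = rank(ker d_k) - rank(im d_{k+1}).
rank(ker d_1) = rank(C_1) - rank(d_1) = 21 - 3 = 18.
rank(im d_{1+1}) = 11.
rank H_1 = 18 - 11 = 7

7


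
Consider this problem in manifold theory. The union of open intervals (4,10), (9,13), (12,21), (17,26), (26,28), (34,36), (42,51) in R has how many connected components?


Sort and merge overlapping open intervals.
Merged: (4,26), (26,28), (34,36), (42,51).
Number of components = 4

4


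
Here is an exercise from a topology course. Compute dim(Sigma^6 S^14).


Each suspension raises dimension by 1: Sigma S^n = S^{n+1}.
Sigma^6 S^14 = S^{14+6} = S^20

20


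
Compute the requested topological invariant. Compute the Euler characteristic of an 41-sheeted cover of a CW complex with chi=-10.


For a finite covering: chi(E) = (number of sheets) * chi(B).
chi(E) = 41 * (-10) = -410

-410


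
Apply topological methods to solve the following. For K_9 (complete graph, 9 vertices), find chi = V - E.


K_9: V = 9, E = C(9,2) = 36.
chi = V - E = 9 - 36 = -27

-27


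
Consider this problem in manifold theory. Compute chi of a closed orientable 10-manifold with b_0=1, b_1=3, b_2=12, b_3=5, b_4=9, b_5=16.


By Poincare duality b_k = b_{10-k}, so full Betti numbers: b_0=1, b_1=3, b_2=12, b_3=5, b_4=9, b_5=16, b_6=9, b_7=5, b_8=12, b_9=3, b_10=1.
chi = sum (-1)^k b_k = 12

12


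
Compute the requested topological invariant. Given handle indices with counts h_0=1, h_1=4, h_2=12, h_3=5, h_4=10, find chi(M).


Handles of index k contribute (-1)^k to chi (same as CW cells).
chi = (1) + (-4) + (12) + (-5) + (10) = 14

14


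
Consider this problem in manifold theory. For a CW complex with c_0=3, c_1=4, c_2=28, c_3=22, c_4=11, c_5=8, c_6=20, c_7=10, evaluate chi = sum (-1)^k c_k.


chi = sum_k (-1)^k c_k.
= (-1)^0*3 + (-1)^1*4 + (-1)^2*28 + (-1)^3*22 + (-1)^4*11 + (-1)^5*8 + (-1)^6*20 + (-1)^7*10
= (3) + (-4) + (28) + (-22) + (11) + (-8) + (20) + (-10)
= 18

18


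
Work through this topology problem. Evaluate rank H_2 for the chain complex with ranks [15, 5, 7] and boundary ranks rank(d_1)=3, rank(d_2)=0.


rank H_k = rank(ker d_k) - rank(im d_{k+1}).
rank(ker d_2) = rank(C_2) - rank(d_2) = 7 - 0 = 7.
rank(im d_{2+1}) = 0.
rank H_2 = 7 - 0 = 7

7


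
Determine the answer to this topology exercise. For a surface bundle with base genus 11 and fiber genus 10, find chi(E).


For a fiber bundle F -> E -> B (with CW structure): chi(E) = chi(B) * chi(F).
chi(Sigma_11) = -20, chi(Sigma_10) = -18.
chi(E) = (-20) * (-18) = 360

360


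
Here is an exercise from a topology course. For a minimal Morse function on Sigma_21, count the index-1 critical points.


A perfect Morse function has m_k = b_k.
For Sigma_21: b_0=1, b_1=2g=42, b_2=1.
Saddles m_1 = 2g = 42

42


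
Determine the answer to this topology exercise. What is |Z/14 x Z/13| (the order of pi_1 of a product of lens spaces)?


pi_1(X x Y) = pi_1(X) x pi_1(Y).
pi_1(L(14,1)) = Z/14, pi_1(L(13,1)) = Z/13.
|Z/14 x Z/13| = 14 * 13 = 182

182


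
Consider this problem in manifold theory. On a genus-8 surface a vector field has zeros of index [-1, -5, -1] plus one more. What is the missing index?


Poincare-Hopf: sum of indices = chi(M).
chi(Sigma_8) = 2 - 2*8 = -14.
Sum of known indices = -7.
x = chi - (sum known) = -14 - (-7) = -7

-7


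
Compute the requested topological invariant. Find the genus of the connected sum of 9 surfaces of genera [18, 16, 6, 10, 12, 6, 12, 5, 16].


Genus is additive under connected sum of orientable surfaces.
g = 18 + 16 + 6 + 10 + 12 + 6 + 12 + 5 + 16 = 101

101


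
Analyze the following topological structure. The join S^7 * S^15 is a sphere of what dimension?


Join of spheres: S^m * S^n = S^{m+n+1}.
dim = 7 + 15 + 1 = 23

23


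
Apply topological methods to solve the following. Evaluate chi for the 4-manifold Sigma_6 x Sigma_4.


chi(Sigma_6) = 2 - 2*6 = -10
chi(Sigma_4) = 2 - 2*4 = -6
chi(product) = (-10) * (-6) = 60

60


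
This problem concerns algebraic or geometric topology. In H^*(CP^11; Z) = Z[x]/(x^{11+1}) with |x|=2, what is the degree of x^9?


|x| = 2 in H^*(CP^n).
|x^9| = 9 * |x| = 9 * 2 = 18

18


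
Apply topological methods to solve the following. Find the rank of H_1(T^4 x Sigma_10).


pi_1(A x B) = pi_1(A) x pi_1(B); rank of abelianization = b_1.
b_1(T^4) = 4, b_1(Sigma_10) = 2*10 = 20.
b_1(product) = 4 + 20 = 24

24


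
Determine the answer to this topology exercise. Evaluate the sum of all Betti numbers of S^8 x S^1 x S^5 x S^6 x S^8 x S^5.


Total Betti number is multiplicative under products.
Each S^d (d>=1) has total Betti number 2.
There are 6 sphere factors.
Total = 2^6 = 64

64


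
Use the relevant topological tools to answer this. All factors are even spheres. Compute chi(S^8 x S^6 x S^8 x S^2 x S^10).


chi is multiplicative: chi(X x Y) = chi(X) chi(Y).
Each even-dim sphere has chi = 2. There are 5 factors.
chi = 2^5 = 32

32


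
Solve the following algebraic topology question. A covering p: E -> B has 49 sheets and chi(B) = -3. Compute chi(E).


For a finite covering: chi(E) = (number of sheets) * chi(B).
chi(E) = 49 * (-3) = -147

-147


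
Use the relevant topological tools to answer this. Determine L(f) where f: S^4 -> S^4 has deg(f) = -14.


On S^4: L(f) = tr(f_0*) + (-1)^4 tr(f_4*) = 1 + (-1)^4 * deg(f).
L(f) = 1 + (-1)^4 * -14 = 1 + -14 = -13

-13


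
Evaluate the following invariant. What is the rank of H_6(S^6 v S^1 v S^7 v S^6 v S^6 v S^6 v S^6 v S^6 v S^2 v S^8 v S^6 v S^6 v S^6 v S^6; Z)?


For a wedge of spheres, H_k (k>0) is free on one generator per sphere of dimension k.
Spheres of dimension 6: count = 10.
b_6 = 10

10


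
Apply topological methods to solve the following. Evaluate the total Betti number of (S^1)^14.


b_k(T^14) = C(14,k), so the sum over k is sum_k C(14,k) = 2^14.
Total = 2^14 = 16384

16384


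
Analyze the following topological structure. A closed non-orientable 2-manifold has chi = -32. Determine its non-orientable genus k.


chi = 2 - k for closed non-orientable surfaces with k crosscaps.
-32 = 2 - k
k = 2 - (-32) = 34

34


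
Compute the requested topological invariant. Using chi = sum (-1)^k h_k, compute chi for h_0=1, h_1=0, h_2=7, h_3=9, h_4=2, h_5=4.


Handles of index k contribute (-1)^k to chi (same as CW cells).
chi = (1) + (0) + (7) + (-9) + (2) + (-4) = -3

-3


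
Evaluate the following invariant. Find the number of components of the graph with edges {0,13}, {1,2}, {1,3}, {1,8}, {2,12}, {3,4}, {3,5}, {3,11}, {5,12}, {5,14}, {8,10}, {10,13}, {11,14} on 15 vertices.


Run DFS/union-find over 15 vertices.
V = 15, E = 13.
Number of components = 4

4


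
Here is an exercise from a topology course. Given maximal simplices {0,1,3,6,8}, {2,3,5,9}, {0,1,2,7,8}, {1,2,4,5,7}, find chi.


Enumerate all faces; f-vector: f_0=10, f_1=29, f_2=32, f_3=16, f_4=3.
chi = sum (-1)^k f_k = 0

0


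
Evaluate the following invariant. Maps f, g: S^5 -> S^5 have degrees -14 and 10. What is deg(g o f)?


Degree is multiplicative under composition: deg(g o f) = deg(g) * deg(f).
= 10 * -14 = -140

-140


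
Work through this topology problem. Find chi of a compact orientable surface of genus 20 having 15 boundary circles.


For a compact orientable surface with genus g and b boundary components: chi = 2 - 2g - b.
chi = 2 - 2*20 - 15 = 2 - 40 - 15 = -53

-53


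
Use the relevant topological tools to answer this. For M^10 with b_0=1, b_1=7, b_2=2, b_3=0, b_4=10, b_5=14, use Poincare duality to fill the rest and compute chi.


By Poincare duality b_k = b_{10-k}, so full Betti numbers: b_0=1, b_1=7, b_2=2, b_3=0, b_4=10, b_5=14, b_6=10, b_7=0, b_8=2, b_9=7, b_10=1.
chi = sum (-1)^k b_k = -2

-2


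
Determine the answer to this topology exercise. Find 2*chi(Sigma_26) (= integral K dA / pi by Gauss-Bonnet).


Gauss-Bonnet: integral K dA = 2*pi*chi(M).
chi(Sigma_26) = 2 - 2*26 = -50.
(integral K dA)/pi = 2*chi = 2*(-50) = -100

-100


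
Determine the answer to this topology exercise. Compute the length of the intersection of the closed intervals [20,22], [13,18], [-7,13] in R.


Intersection = [max(a_i), min(b_i)] = [20, 13].
Since 20 > 13, the intersection is empty.
Length = 0

0


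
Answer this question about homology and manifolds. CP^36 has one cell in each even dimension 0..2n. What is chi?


CP^36 has one cell in each even dimension 0, 2, ..., 2*36 (36+1 cells total).
All cells are even-dimensional, so chi = number of cells.
chi = 36 + 1 = 37

37


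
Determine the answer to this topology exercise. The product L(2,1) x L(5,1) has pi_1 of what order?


pi_1(X x Y) = pi_1(X) x pi_1(Y).
pi_1(L(2,1)) = Z/2, pi_1(L(5,1)) = Z/5.
|Z/2 x Z/5| = 2 * 5 = 10

10


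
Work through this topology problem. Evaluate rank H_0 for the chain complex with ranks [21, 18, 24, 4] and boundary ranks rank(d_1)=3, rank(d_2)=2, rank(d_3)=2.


rank H_k = rank(ker d_k) - rank(im d_{k+1}).
rank(ker d_0) = rank(C_0) - rank(d_0) = 21 - 0 = 21.
rank(im d_{0+1}) = 3.
rank H_0 = 21 - 3 = 18

18


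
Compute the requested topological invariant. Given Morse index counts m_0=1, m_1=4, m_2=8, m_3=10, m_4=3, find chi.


Morse theory: chi(M) = sum_k (-1)^k m_k where m_k = #(index-k critical points).
= (1) + (-4) + (8) + (-10) + (3) = -2

-2


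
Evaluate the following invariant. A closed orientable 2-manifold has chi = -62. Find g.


chi = 2 - 2g for closed orientable surfaces.
-62 = 2 - 2g
2g = 2 - (-62) = 64
g = 32

32


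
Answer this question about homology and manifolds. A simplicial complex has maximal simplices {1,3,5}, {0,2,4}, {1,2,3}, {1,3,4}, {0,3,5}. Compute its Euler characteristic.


Enumerate all faces; f-vector: f_0=6, f_1=12, f_2=5.
chi = sum (-1)^k f_k = -1

-1


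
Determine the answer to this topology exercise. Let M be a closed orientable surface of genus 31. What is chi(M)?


For a closed orientable surface of genus g: chi = 2 - 2g.
Here g = 31.
chi = 2 - 2*31 = 2 - 62 = -60

-60


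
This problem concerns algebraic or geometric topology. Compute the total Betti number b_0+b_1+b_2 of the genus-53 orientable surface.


For Sigma_53: b_0 = 1, b_1 = 2g = 106, b_2 = 1.
Total = 1 + 106 + 1 = 108

108


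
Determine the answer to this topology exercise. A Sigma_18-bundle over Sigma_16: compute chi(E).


For a fiber bundle F -> E -> B (with CW structure): chi(E) = chi(B) * chi(F).
chi(Sigma_16) = -30, chi(Sigma_18) = -34.
chi(E) = (-30) * (-34) = 1020

1020


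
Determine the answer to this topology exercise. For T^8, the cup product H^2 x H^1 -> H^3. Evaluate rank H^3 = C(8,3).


Cup product: H^p x H^q -> H^{p+q}; here p+q = 2+1 = 3.
rank H^k(T^n) = C(n,k).
C(8,3) = 56

56


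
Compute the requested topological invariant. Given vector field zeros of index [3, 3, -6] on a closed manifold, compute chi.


Poincare-Hopf: chi(M) = sum of indices of zeros.
chi = (3) + (3) + (-6) = 0

0


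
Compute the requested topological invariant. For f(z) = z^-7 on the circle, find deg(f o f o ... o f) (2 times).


deg(f) = -7. Degree is multiplicative: deg(f^2) = (deg f)^2.
deg(f^2) = (-7)^2 = 49

49


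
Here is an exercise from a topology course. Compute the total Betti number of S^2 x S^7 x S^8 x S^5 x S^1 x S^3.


Total Betti number is multiplicative under products.
Each S^d (d>=1) has total Betti number 2.
There are 6 sphere factors.
Total = 2^6 = 64

64


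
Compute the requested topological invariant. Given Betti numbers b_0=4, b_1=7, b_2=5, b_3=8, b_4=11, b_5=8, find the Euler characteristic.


chi = sum_k (-1)^k b_k.
= (4) + (-7) + (5) + (-8) + (11) + (-8)
= -3

-3


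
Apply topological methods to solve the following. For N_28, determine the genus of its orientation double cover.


chi(N_28) = 2 - 28 = -26.
Double cover: chi(Sigma_g) = 2 * chi(N_28) = 2*(-26) = -52.
2 - 2g = -52, so g = (2 - (-52))/2 = 54/2 = 27

27


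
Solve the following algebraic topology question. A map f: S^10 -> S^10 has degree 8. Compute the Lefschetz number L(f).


On S^10: L(f) = tr(f_0*) + (-1)^10 tr(f_10*) = 1 + (-1)^10 * deg(f).
L(f) = 1 + (-1)^10 * 8 = 1 + 8 = 9

9


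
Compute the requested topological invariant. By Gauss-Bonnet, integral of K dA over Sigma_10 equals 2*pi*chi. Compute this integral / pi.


Gauss-Bonnet: integral K dA = 2*pi*chi(M).
chi(Sigma_10) = 2 - 2*10 = -18.
(integral K dA)/pi = 2*chi = 2*(-18) = -36

-36


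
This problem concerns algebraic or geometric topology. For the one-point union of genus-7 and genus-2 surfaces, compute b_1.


For a wedge: H_1(A v B) = H_1(A) + H_1(B).
b_1(Sigma_7) = 14, b_1(Sigma_2) = 4.
b_1 = 14 + 4 = 18

18


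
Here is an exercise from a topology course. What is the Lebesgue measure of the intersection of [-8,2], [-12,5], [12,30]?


Intersection = [max(a_i), min(b_i)] = [12, 2].
Since 12 > 2, the intersection is empty.
Length = 0

0


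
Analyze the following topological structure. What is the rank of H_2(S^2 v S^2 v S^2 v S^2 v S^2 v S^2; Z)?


For a wedge of spheres, H_k (k>0) is free on one generator per sphere of dimension k.
Spheres of dimension 2: count = 6.
b_2 = 6

6


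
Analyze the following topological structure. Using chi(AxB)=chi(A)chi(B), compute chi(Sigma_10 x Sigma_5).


chi(Sigma_10) = 2 - 2*10 = -18
chi(Sigma_5) = 2 - 2*5 = -8
chi(product) = (-18) * (-8) = 144

144


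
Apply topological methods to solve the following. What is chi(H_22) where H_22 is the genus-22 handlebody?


A genus-g handlebody deformation retracts to a wedge of g circles.
chi(vee_g S^1) = 1 - g.
chi(H_22) = 1 - 22 = -21

-21


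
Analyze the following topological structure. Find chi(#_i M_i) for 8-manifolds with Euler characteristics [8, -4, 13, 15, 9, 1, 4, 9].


For n-manifolds: chi(A#B) = chi(A) + chi(B) - chi(S^8).
chi(S^8) = 1 + (-1)^8 = 2.
chi(#) = (sum chi_i) - (8-1)*chi(S^8) = 55 - 7*2 = 41

41


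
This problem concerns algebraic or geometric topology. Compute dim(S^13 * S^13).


Join of spheres: S^m * S^n = S^{m+n+1}.
dim = 13 + 13 + 1 = 27

27


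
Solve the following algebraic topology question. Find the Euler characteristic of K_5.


K_5: V = 5, E = C(5,2) = 10.
chi = V - E = 5 - 10 = -5

-5


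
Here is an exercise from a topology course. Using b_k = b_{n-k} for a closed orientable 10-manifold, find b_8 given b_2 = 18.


Poincare duality for closed orientable n-manifolds: b_k = b_{n-k}.
Here n = 10, so b_8 = b_2 = 18

18


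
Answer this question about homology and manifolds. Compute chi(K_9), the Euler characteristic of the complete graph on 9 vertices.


K_9: V = 9, E = C(9,2) = 36.
chi = V - E = 9 - 36 = -27

-27


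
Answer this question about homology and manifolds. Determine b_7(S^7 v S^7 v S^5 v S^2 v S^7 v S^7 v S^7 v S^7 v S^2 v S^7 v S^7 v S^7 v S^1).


For a wedge of spheres, H_k (k>0) is free on one generator per sphere of dimension k.
Spheres of dimension 7: count = 9.
b_7 = 9

9


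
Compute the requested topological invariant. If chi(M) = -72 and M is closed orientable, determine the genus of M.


chi = 2 - 2g for closed orientable surfaces.
-72 = 2 - 2g
2g = 2 - (-72) = 74
g = 37

37


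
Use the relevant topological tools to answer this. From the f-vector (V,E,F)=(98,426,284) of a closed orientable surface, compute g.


chi = V - E + F = 98 - 426 + 284 = -44
For orientable closed surface: chi = 2 - 2g, so g = (2 - chi)/2.
g = (2 - (-44)) / 2 = 46 / 2 = 23

23


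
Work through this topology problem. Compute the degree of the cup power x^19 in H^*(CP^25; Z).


|x| = 2 in H^*(CP^n).
|x^19| = 19 * |x| = 19 * 2 = 38

38


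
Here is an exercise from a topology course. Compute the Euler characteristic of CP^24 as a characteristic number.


For any closed oriented manifold, <e(TM),[M]> = chi(M).
chi(CP^24) = 24+1 = 25

25


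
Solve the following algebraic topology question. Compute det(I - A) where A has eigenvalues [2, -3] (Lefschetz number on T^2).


For a torus self-map: L(f) = det(I - A) where A acts on H_1.
L(f) = (1-2) * (1--3) = -1 * 4 = -4

-4


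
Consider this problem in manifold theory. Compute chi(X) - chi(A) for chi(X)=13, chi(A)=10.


Relative Euler characteristic: chi(X, A) = chi(X) - chi(A).
= 13 - (10) = 3

3


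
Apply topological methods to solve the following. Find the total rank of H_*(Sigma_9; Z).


For Sigma_9: b_0 = 1, b_1 = 2g = 18, b_2 = 1.
Total = 1 + 18 + 1 = 20

20


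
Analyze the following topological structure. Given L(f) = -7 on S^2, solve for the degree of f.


L(f) = 1 + (-1)^2 deg(f) on S^2.
-7 = 1 + (-1)^2 * deg(f)
(-1)^2 * deg(f) = -8
deg(f) = -8

-8


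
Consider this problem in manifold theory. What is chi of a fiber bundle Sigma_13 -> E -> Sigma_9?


For a fiber bundle F -> E -> B (with CW structure): chi(E) = chi(B) * chi(F).
chi(Sigma_9) = -16, chi(Sigma_13) = -24.
chi(E) = (-16) * (-24) = 384

384


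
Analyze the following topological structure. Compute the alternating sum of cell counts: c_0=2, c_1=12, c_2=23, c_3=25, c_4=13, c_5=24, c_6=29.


chi = sum_k (-1)^k c_k.
= (-1)^0*2 + (-1)^1*12 + (-1)^2*23 + (-1)^3*25 + (-1)^4*13 + (-1)^5*24 + (-1)^6*29
= (2) + (-12) + (23) + (-25) + (13) + (-24) + (29)
= 6

6


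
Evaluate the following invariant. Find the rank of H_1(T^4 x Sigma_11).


pi_1(A x B) = pi_1(A) x pi_1(B); rank of abelianization = b_1.
b_1(T^4) = 4, b_1(Sigma_11) = 2*11 = 22.
b_1(product) = 4 + 22 = 26

26


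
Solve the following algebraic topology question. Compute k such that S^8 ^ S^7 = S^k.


S^m ^ S^n = S^{m+n}.
k = 8 + 7 = 15

15


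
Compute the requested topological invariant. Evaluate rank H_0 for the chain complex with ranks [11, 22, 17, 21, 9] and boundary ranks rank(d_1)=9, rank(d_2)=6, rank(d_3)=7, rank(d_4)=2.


rank H_k = rank(ker d_k) - rank(im d_{k+1}).
rank(ker d_0) = rank(C_0) - rank(d_0) = 11 - 0 = 11.
rank(im d_{0+1}) = 9.
rank H_0 = 11 - 9 = 2

2


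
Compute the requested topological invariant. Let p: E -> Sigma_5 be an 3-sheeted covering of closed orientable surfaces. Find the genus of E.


For an n-sheeted cover: chi(E) = n * chi(B).
chi(Sigma_5) = 2 - 2*5 = -8.
chi(E) = 3 * (-8) = -24.
genus(E) = (2 - chi(E))/2 = (2 - (-24))/2 = 26/2 = 13

13


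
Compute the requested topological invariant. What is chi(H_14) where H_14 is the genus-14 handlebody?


A genus-g handlebody deformation retracts to a wedge of g circles.
chi(vee_g S^1) = 1 - g.
chi(H_14) = 1 - 14 = -13

-13


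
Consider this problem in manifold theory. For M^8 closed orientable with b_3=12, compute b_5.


Poincare duality for closed orientable n-manifolds: b_k = b_{n-k}.
Here n = 8, so b_5 = b_3 = 12

12


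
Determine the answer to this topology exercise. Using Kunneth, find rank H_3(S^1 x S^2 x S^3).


Each S^d has Poincare polynomial 1 + t^d.
The product S^1 x S^2 x S^3 has Poincare polynomial prod(1+t^d_i).
Expanding: b_0=1, b_1=1, b_2=1, b_3=2, b_4=1, b_5=1, b_6=1.
b_3 = 2

2


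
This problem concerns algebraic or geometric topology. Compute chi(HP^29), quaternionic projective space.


HP^29 has one cell in each dimension 0, 4, ..., 4*29 (29+1 cells, all even-dim).
chi = 29 + 1 = 30

30


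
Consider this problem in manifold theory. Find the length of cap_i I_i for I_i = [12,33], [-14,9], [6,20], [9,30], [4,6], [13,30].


Intersection = [max(a_i), min(b_i)] = [13, 6].
Since 13 > 6, the intersection is empty.
Length = 0

0


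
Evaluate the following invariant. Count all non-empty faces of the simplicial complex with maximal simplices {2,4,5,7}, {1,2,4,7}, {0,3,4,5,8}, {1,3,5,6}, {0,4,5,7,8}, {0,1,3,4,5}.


Each maximal simplex on m vertices has 2^m - 1 nonempty faces.
Take the union (dedupe shared faces).
Total distinct faces = 85

85


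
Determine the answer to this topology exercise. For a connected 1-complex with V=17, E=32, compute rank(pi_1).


For a connected graph: rank(pi_1) = b_1 = E - V + 1 = 1 - chi.
chi = V - E = 17 - 32 = -15.
rank = 1 - (-15) = 32 - 17 + 1 = 16

16


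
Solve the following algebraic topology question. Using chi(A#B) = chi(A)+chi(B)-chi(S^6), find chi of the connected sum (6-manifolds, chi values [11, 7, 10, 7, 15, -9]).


For n-manifolds: chi(A#B) = chi(A) + chi(B) - chi(S^6).
chi(S^6) = 1 + (-1)^6 = 2.
chi(#) = (sum chi_i) - (6-1)*chi(S^6) = 41 - 5*2 = 31

31


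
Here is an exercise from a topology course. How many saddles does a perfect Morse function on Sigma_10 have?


A perfect Morse function has m_k = b_k.
For Sigma_10: b_0=1, b_1=2g=20, b_2=1.
Saddles m_1 = 2g = 20

20


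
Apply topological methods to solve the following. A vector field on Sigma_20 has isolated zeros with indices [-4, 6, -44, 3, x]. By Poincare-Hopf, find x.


Poincare-Hopf: sum of indices = chi(M).
chi(Sigma_20) = 2 - 2*20 = -38.
Sum of known indices = -39.
x = chi - (sum known) = -38 - (-39) = 1

1


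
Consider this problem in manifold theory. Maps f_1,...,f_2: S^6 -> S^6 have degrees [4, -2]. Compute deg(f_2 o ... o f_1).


Degree is multiplicative: deg(composition) = product of degrees.
= (4) * (-2) = -8

-8


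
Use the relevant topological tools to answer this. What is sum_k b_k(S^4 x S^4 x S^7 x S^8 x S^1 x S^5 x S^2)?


Total Betti number is multiplicative under products.
Each S^d (d>=1) has total Betti number 2.
There are 7 sphere factors.
Total = 2^7 = 128

128


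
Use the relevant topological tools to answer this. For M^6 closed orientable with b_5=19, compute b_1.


Poincare duality for closed orientable n-manifolds: b_k = b_{n-k}.
Here n = 6, so b_1 = b_5 = 19

19


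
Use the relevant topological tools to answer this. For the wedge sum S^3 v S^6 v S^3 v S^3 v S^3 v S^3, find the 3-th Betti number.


For a wedge of spheres, H_k (k>0) is free on one generator per sphere of dimension k.
Spheres of dimension 3: count = 5.
b_3 = 5

5


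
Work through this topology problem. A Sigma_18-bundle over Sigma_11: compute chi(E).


For a fiber bundle F -> E -> B (with CW structure): chi(E) = chi(B) * chi(F).
chi(Sigma_11) = -20, chi(Sigma_18) = -34.
chi(E) = (-20) * (-34) = 680

680


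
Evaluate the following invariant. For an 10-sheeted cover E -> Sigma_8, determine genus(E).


For an n-sheeted cover: chi(E) = n * chi(B).
chi(Sigma_8) = 2 - 2*8 = -14.
chi(E) = 10 * (-14) = -140.
genus(E) = (2 - chi(E))/2 = (2 - (-140))/2 = 142/2 = 71

71


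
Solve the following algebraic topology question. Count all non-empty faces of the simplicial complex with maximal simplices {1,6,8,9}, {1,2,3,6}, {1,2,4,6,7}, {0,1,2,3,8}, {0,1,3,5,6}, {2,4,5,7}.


Each maximal simplex on m vertices has 2^m - 1 nonempty faces.
Take the union (dedupe shared faces).
Total distinct faces = 100

100


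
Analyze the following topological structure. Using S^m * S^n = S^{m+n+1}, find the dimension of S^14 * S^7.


Join of spheres: S^m * S^n = S^{m+n+1}.
dim = 14 + 7 + 1 = 22

22


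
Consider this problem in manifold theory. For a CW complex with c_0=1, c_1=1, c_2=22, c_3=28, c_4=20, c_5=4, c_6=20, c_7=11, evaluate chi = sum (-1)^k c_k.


chi = sum_k (-1)^k c_k.
= (-1)^0*1 + (-1)^1*1 + (-1)^2*22 + (-1)^3*28 + (-1)^4*20 + (-1)^5*4 + (-1)^6*20 + (-1)^7*11
= (1) + (-1) + (22) + (-28) + (20) + (-4) + (20) + (-11)
= 19

19


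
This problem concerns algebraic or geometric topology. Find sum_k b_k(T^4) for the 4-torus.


b_k(T^4) = C(4,k), so the sum over k is sum_k C(4,k) = 2^4.
Total = 2^4 = 16

16


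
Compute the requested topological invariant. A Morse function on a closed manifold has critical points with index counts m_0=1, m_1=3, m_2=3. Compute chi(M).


Morse theory: chi(M) = sum_k (-1)^k m_k where m_k = #(index-k critical points).
= (1) + (-3) + (3) = 1

1


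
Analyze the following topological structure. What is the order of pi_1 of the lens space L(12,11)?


pi_1(L(p,q)) = Z/pZ for any q coprime to p.
|pi_1(L(12,11))| = 12

12


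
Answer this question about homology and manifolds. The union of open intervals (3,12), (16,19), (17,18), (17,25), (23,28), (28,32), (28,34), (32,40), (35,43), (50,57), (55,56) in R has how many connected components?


Sort and merge overlapping open intervals.
Merged: (3,12), (16,28), (28,43), (50,57).
Number of components = 4

4


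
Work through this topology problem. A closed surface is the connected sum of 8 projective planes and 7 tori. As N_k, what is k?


Since a >= 1, the sum is non-orientable; each T^2 can be replaced by RP^2 # RP^2 (since T^2#RP^2 = 3RP^2).
Total crosscaps k = 8 + 2*7 = 22.
Check via chi: chi = 8*1 + 7*0 - (8+7-1)*2 = -20 = 2 - k = -20. Consistent.

22


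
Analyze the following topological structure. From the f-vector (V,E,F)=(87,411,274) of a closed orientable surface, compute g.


chi = V - E + F = 87 - 411 + 274 = -50
For orientable closed surface: chi = 2 - 2g, so g = (2 - chi)/2.
g = (2 - (-50)) / 2 = 52 / 2 = 26

26


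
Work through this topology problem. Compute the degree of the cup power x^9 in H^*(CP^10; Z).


|x| = 2 in H^*(CP^n).
|x^9| = 9 * |x| = 9 * 2 = 18

18


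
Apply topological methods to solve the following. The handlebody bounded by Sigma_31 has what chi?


A genus-g handlebody deformation retracts to a wedge of g circles.
chi(vee_g S^1) = 1 - g.
chi(H_31) = 1 - 31 = -30

-30


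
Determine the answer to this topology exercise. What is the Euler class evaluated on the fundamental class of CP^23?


For any closed oriented manifold, <e(TM),[M]> = chi(M).
chi(CP^23) = 23+1 = 24

24


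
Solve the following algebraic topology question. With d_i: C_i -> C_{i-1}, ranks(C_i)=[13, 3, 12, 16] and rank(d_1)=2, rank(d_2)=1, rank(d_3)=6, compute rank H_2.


rank H_k = rank(ker d_k) - rank(im d_{k+1}).
rank(ker d_2) = rank(C_2) - rank(d_2) = 12 - 1 = 11.
rank(im d_{2+1}) = 6.
rank H_2 = 11 - 6 = 5

5


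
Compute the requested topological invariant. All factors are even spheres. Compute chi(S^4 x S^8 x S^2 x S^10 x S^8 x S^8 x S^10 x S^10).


chi is multiplicative: chi(X x Y) = chi(X) chi(Y).
Each even-dim sphere has chi = 2. There are 8 factors.
chi = 2^8 = 256

256


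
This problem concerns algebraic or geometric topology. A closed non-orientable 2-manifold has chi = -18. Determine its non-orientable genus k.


chi = 2 - k for closed non-orientable surfaces with k crosscaps.
-18 = 2 - k
k = 2 - (-18) = 20

20


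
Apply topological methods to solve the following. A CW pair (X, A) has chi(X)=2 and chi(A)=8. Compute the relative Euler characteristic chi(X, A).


Relative Euler characteristic: chi(X, A) = chi(X) - chi(A).
= 2 - (8) = -6

-6


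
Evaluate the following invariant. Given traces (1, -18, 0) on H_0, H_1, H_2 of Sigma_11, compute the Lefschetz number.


L(f) = tr(f_0*) - tr(f_1*) + tr(f_2*).
= 1 - (-18) + (0)
= 19

19


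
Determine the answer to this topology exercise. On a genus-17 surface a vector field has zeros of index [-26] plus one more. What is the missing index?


Poincare-Hopf: sum of indices = chi(M).
chi(Sigma_17) = 2 - 2*17 = -32.
Sum of known indices = -26.
x = chi - (sum known) = -32 - (-26) = -6

-6


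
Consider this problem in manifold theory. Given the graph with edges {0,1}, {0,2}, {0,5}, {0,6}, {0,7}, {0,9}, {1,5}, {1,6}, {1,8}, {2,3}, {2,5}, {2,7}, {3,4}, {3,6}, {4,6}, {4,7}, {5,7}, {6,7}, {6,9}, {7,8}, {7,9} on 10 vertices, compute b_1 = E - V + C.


b_1 = E - V + (number of components).
E = 21, V = 10, components = 1.
b_1 = 21 - 10 + 1 = 12

12


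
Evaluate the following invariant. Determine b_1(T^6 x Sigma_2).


pi_1(A x B) = pi_1(A) x pi_1(B); rank of abelianization = b_1.
b_1(T^6) = 6, b_1(Sigma_2) = 2*2 = 4.
b_1(product) = 6 + 4 = 10

10


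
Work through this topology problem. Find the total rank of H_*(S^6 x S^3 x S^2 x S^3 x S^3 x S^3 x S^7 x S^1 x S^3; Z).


Total Betti number is multiplicative under products.
Each S^d (d>=1) has total Betti number 2.
There are 9 sphere factors.
Total = 2^9 = 512

512


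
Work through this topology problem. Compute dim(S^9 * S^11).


Join of spheres: S^m * S^n = S^{m+n+1}.
dim = 9 + 11 + 1 = 21

21


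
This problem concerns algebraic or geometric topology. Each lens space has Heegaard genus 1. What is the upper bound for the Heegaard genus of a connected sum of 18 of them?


Heegaard genus satisfies g(A#B) <= g(A) + g(B).
Each lens space has g = 1.
Upper bound: 18 * 1 = 18

18


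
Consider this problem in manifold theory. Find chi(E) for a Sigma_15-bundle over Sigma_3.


For a fiber bundle F -> E -> B (with CW structure): chi(E) = chi(B) * chi(F).
chi(Sigma_3) = -4, chi(Sigma_15) = -28.
chi(E) = (-4) * (-28) = 112

112


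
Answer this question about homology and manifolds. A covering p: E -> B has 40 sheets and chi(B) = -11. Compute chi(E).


For a finite covering: chi(E) = (number of sheets) * chi(B).
chi(E) = 40 * (-11) = -440

-440


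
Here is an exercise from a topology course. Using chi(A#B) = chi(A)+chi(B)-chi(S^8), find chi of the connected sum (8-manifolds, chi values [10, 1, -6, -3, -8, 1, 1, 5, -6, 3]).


For n-manifolds: chi(A#B) = chi(A) + chi(B) - chi(S^8).
chi(S^8) = 1 + (-1)^8 = 2.
chi(#) = (sum chi_i) - (10-1)*chi(S^8) = -2 - 9*2 = -20

-20


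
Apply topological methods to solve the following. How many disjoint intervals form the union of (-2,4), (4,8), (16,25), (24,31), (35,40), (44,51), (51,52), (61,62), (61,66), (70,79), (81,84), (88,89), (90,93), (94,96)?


Sort and merge overlapping open intervals.
Merged: (-2,4), (4,8), (16,31), (35,40), (44,51), (51,52), (61,66), (70,79), (81,84), (88,89), (90,93), (94,96).
Number of components = 12

12


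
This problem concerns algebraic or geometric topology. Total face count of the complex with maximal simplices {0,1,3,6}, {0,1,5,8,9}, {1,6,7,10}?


Each maximal simplex on m vertices has 2^m - 1 nonempty faces.
Take the union (dedupe shared faces).
Total distinct faces = 55

55


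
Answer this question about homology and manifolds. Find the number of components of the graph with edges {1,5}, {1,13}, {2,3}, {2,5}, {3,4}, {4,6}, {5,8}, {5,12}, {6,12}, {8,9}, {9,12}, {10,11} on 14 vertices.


Run DFS/union-find over 14 vertices.
V = 14, E = 12.
Number of components = 4

4


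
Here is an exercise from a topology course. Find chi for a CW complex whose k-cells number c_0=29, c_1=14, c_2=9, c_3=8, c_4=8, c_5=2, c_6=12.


chi = sum_k (-1)^k c_k.
= (-1)^0*29 + (-1)^1*14 + (-1)^2*9 + (-1)^3*8 + (-1)^4*8 + (-1)^5*2 + (-1)^6*12
= (29) + (-14) + (9) + (-8) + (8) + (-2) + (12)
= 34

34


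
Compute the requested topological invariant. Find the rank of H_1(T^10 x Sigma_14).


pi_1(A x B) = pi_1(A) x pi_1(B); rank of abelianization = b_1.
b_1(T^10) = 10, b_1(Sigma_14) = 2*14 = 28.
b_1(product) = 10 + 28 = 38

38


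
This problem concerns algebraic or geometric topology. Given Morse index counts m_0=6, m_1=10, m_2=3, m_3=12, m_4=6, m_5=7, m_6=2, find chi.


Morse theory: chi(M) = sum_k (-1)^k m_k where m_k = #(index-k critical points).
= (6) + (-10) + (3) + (-12) + (6) + (-7) + (2) = -12

-12


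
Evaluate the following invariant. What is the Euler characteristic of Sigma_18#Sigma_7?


chi(Sigma_18) = 2 - 2*18 = -34
chi(Sigma_7) = 2 - 2*7 = -12
For surfaces: chi(A#B) = chi(A) + chi(B) - 2.
chi = -34 + -12 - 2 = -48

-48


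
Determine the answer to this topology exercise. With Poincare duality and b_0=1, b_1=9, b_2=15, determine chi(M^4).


By Poincare duality b_k = b_{4-k}, so full Betti numbers: b_0=1, b_1=9, b_2=15, b_3=9, b_4=1.
chi = sum (-1)^k b_k = -1

-1


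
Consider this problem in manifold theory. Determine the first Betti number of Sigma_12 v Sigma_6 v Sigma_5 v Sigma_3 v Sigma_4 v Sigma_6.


For a wedge X v Y: reduced H_k(X v Y) = H_k(X) + H_k(Y).
Each Sigma_g contributes b_1 = 2g.
b_1 = 24 + 12 + 10 + 6 + 8 + 12 = 72

72


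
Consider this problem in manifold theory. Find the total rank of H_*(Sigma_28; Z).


For Sigma_28: b_0 = 1, b_1 = 2g = 56, b_2 = 1.
Total = 1 + 56 + 1 = 58

58


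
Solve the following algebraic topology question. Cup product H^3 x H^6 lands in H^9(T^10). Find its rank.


Cup product: H^p x H^q -> H^{p+q}; here p+q = 3+6 = 9.
rank H^k(T^n) = C(n,k).
C(10,9) = 10

10


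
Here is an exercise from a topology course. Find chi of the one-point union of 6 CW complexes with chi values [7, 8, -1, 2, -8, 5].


chi(A v B) = chi(A) + chi(B) - 1 (one point identified).
For 6 spaces: chi = (sum chi_i) - (6 - 1).
sum = 13; chi = 13 - 5 = 8

8


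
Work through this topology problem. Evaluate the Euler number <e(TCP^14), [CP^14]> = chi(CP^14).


For any closed oriented manifold, <e(TM),[M]> = chi(M).
chi(CP^14) = 14+1 = 15

15


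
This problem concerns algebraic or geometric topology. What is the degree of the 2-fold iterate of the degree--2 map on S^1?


deg(f) = -2. Degree is multiplicative: deg(f^2) = (deg f)^2.
deg(f^2) = (-2)^2 = 4

4


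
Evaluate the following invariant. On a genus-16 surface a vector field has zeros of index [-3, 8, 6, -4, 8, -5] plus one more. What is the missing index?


Poincare-Hopf: sum of indices = chi(M).
chi(Sigma_16) = 2 - 2*16 = -30.
Sum of known indices = 10.
x = chi - (sum known) = -30 - (10) = -40

-40


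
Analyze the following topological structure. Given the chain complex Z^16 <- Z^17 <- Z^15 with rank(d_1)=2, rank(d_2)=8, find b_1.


rank H_k = rank(ker d_k) - rank(im d_{k+1}).
rank(ker d_1) = rank(C_1) - rank(d_1) = 17 - 2 = 15.
rank(im d_{1+1}) = 8.
rank H_1 = 15 - 8 = 7

7


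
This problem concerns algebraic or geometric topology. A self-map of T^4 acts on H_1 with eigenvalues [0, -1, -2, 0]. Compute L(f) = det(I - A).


For a torus self-map: L(f) = det(I - A) where A acts on H_1.
L(f) = (1-0) * (1--1) * (1--2) * (1-0) = 1 * 2 * 3 * 1 = 6

6


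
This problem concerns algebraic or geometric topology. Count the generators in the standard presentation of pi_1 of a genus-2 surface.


Standard presentation: pi_1(Sigma_g) = <a_1,b_1,...,a_g,b_g | [a_1,b_1]...[a_g,b_g] = 1>.
Number of generators = 2g = 2*2 = 4

4


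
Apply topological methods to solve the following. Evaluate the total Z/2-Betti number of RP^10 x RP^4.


dim H^*(RP^n; Z/2) = n+1 (one Z/2 in each degree 0..n).
Total Betti number is multiplicative.
Total = (10+1) * (4+1) = 11 * 5 = 55

55


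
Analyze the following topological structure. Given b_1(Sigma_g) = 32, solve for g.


For a closed orientable surface: b_1 = 2g.
32 = 2g
g = 32 / 2 = 16

16


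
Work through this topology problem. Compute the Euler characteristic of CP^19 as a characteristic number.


For any closed oriented manifold, <e(TM),[M]> = chi(M).
chi(CP^19) = 19+1 = 20

20


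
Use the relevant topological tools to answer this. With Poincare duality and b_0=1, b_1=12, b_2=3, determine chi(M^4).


By Poincare duality b_k = b_{4-k}, so full Betti numbers: b_0=1, b_1=12, b_2=3, b_3=12, b_4=1.
chi = sum (-1)^k b_k = -19

-19


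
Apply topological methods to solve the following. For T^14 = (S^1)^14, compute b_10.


By the Kunneth formula, b_k(T^n) = C(n,k).
b_10(T^14) = C(14,10).
C(14,10) = 14!/(10!*4!) = 1001

1001


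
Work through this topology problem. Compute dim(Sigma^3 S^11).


Each suspension raises dimension by 1: Sigma S^n = S^{n+1}.
Sigma^3 S^11 = S^{11+3} = S^14

14


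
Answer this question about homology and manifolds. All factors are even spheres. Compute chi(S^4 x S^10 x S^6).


chi is multiplicative: chi(X x Y) = chi(X) chi(Y).
Each even-dim sphere has chi = 2. There are 3 factors.
chi = 2^3 = 8

8


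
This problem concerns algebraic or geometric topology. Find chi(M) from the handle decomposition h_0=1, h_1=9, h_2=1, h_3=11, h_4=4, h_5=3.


Handles of index k contribute (-1)^k to chi (same as CW cells).
chi = (1) + (-9) + (1) + (-11) + (4) + (-3) = -17

-17


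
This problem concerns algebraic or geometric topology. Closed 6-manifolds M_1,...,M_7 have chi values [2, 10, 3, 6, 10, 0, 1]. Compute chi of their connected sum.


For n-manifolds: chi(A#B) = chi(A) + chi(B) - chi(S^6).
chi(S^6) = 1 + (-1)^6 = 2.
chi(#) = (sum chi_i) - (7-1)*chi(S^6) = 32 - 6*2 = 20

20


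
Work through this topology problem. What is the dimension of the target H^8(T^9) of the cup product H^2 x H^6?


Cup product: H^p x H^q -> H^{p+q}; here p+q = 2+6 = 8.
rank H^k(T^n) = C(n,k).
C(9,8) = 9

9


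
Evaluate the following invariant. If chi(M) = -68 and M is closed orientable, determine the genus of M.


chi = 2 - 2g for closed orientable surfaces.
-68 = 2 - 2g
2g = 2 - (-68) = 70
g = 35

35


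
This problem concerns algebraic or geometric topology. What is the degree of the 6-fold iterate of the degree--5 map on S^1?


deg(f) = -5. Degree is multiplicative: deg(f^6) = (deg f)^6.
deg(f^6) = (-5)^6 = 15625

15625


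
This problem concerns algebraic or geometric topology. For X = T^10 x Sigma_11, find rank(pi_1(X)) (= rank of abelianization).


pi_1(A x B) = pi_1(A) x pi_1(B); rank of abelianization = b_1.
b_1(T^10) = 10, b_1(Sigma_11) = 2*11 = 22.
b_1(product) = 10 + 22 = 32

32


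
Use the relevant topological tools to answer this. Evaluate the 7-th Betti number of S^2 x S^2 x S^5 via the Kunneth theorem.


Each S^d has Poincare polynomial 1 + t^d.
The product S^2 x S^2 x S^5 has Poincare polynomial prod(1+t^d_i).
Expanding: b_0=1, b_2=2, b_4=1, b_5=1, b_7=2, b_9=1.
b_7 = 2

2


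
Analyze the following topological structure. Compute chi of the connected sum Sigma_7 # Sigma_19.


chi(Sigma_7) = 2 - 2*7 = -12
chi(Sigma_19) = 2 - 2*19 = -36
For surfaces: chi(A#B) = chi(A) + chi(B) - 2.
chi = -12 + -36 - 2 = -50

-50


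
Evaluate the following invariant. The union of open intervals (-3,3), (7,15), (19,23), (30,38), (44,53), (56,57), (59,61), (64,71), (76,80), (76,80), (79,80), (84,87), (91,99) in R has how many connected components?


Sort and merge overlapping open intervals.
Merged: (-3,3), (7,15), (19,23), (30,38), (44,53), (56,57), (59,61), (64,71), (76,80), (84,87), (91,99).
Number of components = 11

11


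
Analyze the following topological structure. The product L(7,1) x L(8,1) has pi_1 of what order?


pi_1(X x Y) = pi_1(X) x pi_1(Y).
pi_1(L(7,1)) = Z/7, pi_1(L(8,1)) = Z/8.
|Z/7 x Z/8| = 7 * 8 = 56

56


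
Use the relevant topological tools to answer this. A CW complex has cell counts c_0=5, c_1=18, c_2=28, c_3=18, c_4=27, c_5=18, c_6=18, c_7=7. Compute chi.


chi = sum_k (-1)^k c_k.
= (-1)^0*5 + (-1)^1*18 + (-1)^2*28 + (-1)^3*18 + (-1)^4*27 + (-1)^5*18 + (-1)^6*18 + (-1)^7*7
= (5) + (-18) + (28) + (-18) + (27) + (-18) + (18) + (-7)
= 17

17
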